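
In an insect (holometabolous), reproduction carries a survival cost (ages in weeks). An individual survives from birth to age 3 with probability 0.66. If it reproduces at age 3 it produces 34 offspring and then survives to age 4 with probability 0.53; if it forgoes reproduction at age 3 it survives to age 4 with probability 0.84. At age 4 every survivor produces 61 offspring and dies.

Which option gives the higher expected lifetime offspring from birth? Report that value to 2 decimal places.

breed at age 3: R₀ = 0.66 × (34 + 0.53 × 61) = 0.66 × 66.3300 = 43.7778
delay to age 4: R₀ = 0.66 × (0.84 × 61) = 0.66 × 51.2400 = 33.8184
Higher: breed at age 3 (43.7778).

43.78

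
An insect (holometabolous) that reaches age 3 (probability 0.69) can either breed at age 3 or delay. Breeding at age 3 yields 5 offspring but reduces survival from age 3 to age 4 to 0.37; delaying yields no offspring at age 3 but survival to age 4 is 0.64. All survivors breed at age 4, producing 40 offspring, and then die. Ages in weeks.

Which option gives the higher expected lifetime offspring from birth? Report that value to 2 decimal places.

17.66

breed at age 3: R₀ = 0.69 × (5 + 0.37 × 40) = 0.69 × 19.8000 = 13.6620
delay to age 4: R₀ = 0.69 × (0.64 × 40) = 0.69 × 25.6000 = 17.6640
Higher: delay to age 4 (17.6640).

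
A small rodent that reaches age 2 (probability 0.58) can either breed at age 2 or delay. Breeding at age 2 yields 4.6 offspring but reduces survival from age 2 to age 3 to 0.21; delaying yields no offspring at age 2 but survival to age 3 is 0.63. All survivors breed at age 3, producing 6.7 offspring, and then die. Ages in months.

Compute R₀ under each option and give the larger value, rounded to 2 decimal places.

breed at age 2: R₀ = 0.58 × (4.6 + 0.21 × 6.7) = 0.58 × 6.0070 = 3.4841
delay to age 3: R₀ = 0.58 × (0.63 × 6.7) = 0.58 × 4.2210 = 2.4482
Higher: breed at age 2 (3.4841).

3.48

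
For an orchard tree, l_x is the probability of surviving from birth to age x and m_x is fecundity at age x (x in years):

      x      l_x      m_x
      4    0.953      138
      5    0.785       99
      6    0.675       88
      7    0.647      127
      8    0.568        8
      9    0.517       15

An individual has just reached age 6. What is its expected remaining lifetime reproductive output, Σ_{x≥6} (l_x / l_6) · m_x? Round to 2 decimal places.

l_6 = 0.675. Conditional survival from age 6 to x is l_x / l_6.
  x=6: (0.675/0.675) × 88 = 88.0000
  x=7: (0.647/0.675) × 127 = 121.7319
  x=8: (0.568/0.675) × 8 = 6.7319
  x=9: (0.517/0.675) × 15 = 11.4889
Sum = 88.0000 + 121.7319 + 6.7319 + 11.4889 = 227.9526

227.95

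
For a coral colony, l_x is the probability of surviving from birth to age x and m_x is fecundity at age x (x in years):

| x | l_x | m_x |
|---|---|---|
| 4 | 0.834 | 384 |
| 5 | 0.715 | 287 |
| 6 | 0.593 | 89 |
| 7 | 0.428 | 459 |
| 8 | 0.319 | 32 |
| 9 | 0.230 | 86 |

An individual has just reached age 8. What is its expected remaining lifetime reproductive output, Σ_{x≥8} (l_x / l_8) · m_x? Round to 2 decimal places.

94.01

l_8 = 0.319. Conditional survival from age 8 to x is l_x / l_8.
  x=8: (0.319/0.319) × 32 = 32.0000
  x=9: (0.230/0.319) × 86 = 62.0063
Sum = 32.0000 + 62.0063 = 94.0063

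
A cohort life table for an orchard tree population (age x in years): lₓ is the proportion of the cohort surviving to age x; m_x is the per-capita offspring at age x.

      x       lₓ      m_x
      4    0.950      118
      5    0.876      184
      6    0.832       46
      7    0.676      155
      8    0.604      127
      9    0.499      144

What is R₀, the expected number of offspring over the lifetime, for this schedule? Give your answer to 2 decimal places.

R₀ = Σ lₓ m_x:
  age 4: 0.950 × 118 = 112.1000
  age 5: 0.876 × 184 = 161.1840
  age 6: 0.832 × 46 = 38.2720
  age 7: 0.676 × 155 = 104.7800
  age 8: 0.604 × 127 = 76.7080
  age 9: 0.499 × 144 = 71.8560
R₀ = 112.1000 + 161.1840 + 38.2720 + 104.7800 + 76.7080 + 71.8560 = 564.9000

564.90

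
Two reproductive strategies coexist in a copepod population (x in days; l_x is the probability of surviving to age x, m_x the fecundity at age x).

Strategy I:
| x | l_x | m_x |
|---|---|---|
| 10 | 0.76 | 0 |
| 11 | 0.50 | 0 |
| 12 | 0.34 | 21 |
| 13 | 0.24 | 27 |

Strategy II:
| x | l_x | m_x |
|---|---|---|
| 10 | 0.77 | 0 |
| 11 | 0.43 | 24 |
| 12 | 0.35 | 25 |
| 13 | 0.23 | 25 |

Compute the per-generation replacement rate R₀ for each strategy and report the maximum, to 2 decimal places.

Strategy I: R₀ = 0.76×0 + 0.50×0 + 0.34×21 + 0.24×27 = 13.6200
Strategy II: R₀ = 0.77×0 + 0.43×24 + 0.35×25 + 0.23×25 = 24.8200
Highest R₀: strategy II with 24.8200.

24.82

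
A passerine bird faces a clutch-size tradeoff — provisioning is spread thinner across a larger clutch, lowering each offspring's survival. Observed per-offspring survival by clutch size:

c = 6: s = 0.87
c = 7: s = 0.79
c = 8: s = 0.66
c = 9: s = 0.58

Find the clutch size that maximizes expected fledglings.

7

Expected fledglings = c × s(c):
  c=6: 6 × 0.87 = 5.220
  c=7: 7 × 0.79 = 5.530
  c=8: 8 × 0.66 = 5.280
  c=9: 9 × 0.58 = 5.220
Maximum at c = 7 (5.530 fledglings).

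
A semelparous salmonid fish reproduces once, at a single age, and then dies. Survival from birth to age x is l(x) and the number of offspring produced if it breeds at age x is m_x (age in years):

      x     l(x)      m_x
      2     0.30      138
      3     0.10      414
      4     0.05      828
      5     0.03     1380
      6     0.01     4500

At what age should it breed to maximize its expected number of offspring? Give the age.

Expected offspring if breeding at age x = l(x) × m_x:
  age 2: 0.30 × 138 = 41.400
  age 3: 0.10 × 414 = 41.400
  age 4: 0.05 × 828 = 41.400
  age 5: 0.03 × 1380 = 41.400
  age 6: 0.01 × 4500 = 45.000
Maximum at age 6 (45.000).

6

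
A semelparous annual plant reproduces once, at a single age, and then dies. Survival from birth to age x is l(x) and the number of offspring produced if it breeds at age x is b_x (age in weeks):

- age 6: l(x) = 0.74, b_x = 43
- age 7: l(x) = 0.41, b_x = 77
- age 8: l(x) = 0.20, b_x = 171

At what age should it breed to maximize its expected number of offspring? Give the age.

8

Expected offspring if breeding at age x = l(x) × b_x:
  age 6: 0.74 × 43 = 31.820
  age 7: 0.41 × 77 = 31.570
  age 8: 0.20 × 171 = 34.200
Maximum at age 8 (34.200).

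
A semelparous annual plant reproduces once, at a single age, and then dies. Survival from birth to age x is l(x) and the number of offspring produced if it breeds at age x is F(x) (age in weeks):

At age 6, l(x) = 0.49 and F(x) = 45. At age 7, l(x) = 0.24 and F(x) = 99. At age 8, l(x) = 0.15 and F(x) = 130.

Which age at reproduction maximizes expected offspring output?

7

Expected offspring if breeding at age x = l(x) × F(x):
  age 6: 0.49 × 45 = 22.050
  age 7: 0.24 × 99 = 23.760
  age 8: 0.15 × 130 = 19.500
Maximum at age 7 (23.760).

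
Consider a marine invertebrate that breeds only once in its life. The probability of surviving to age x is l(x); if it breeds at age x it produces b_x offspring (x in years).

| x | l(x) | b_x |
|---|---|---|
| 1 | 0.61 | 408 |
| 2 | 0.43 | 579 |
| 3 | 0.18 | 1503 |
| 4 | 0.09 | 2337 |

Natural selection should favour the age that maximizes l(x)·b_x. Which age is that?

Expected offspring if breeding at age x = l(x) × b_x:
  age 1: 0.61 × 408 = 248.880
  age 2: 0.43 × 579 = 248.970
  age 3: 0.18 × 1503 = 270.540
  age 4: 0.09 × 2337 = 210.330
Maximum at age 3 (270.540).

3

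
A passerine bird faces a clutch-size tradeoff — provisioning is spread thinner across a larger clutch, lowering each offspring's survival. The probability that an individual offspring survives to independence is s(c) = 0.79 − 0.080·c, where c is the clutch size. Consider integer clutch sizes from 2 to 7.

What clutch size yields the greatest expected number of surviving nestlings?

5

Expected surviving nestlings = c × s(c):
  c=2: 2 × 0.630 = 1.260
  c=3: 3 × 0.550 = 1.650
  c=4: 4 × 0.470 = 1.880
  c=5: 5 × 0.390 = 1.950
  c=6: 6 × 0.310 = 1.860
  c=7: 7 × 0.230 = 1.610
Maximum at c = 5 (1.950 surviving nestlings).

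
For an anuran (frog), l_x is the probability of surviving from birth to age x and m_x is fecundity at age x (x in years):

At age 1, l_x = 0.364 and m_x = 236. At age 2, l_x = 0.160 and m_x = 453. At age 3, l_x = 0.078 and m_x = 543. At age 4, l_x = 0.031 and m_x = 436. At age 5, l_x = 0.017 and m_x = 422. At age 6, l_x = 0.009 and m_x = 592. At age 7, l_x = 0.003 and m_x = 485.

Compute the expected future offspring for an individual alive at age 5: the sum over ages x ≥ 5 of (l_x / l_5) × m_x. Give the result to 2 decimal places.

821.00

l_5 = 0.017. Conditional survival from age 5 to x is l_x / l_5.
  x=5: (0.017/0.017) × 422 = 422.0000
  x=6: (0.009/0.017) × 592 = 313.4118
  x=7: (0.003/0.017) × 485 = 85.5882
Sum = 422.0000 + 313.4118 + 85.5882 = 821.0000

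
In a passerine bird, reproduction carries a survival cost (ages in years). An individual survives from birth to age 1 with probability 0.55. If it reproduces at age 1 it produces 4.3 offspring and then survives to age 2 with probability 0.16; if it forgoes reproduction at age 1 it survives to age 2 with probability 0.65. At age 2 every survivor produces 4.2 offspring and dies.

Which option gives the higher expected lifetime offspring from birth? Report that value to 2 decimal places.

breed at age 1: R₀ = 0.55 × (4.3 + 0.16 × 4.2) = 0.55 × 4.9720 = 2.7346
delay to age 2: R₀ = 0.55 × (0.65 × 4.2) = 0.55 × 2.7300 = 1.5015
Higher: breed at age 1 (2.7346).

2.73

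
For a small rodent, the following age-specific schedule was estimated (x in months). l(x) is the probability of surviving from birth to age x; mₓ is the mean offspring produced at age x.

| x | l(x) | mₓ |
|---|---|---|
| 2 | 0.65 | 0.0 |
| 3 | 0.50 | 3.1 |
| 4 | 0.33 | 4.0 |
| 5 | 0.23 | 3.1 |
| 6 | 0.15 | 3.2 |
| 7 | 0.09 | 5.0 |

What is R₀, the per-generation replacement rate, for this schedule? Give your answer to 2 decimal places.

R₀ = Σ l(x) mₓ:
  age 2: 0.65 × 0.0 = 0.0000
  age 3: 0.50 × 3.1 = 1.5500
  age 4: 0.33 × 4.0 = 1.3200
  age 5: 0.23 × 3.1 = 0.7130
  age 6: 0.15 × 3.2 = 0.4800
  age 7: 0.09 × 5.0 = 0.4500
R₀ = 0.0000 + 1.5500 + 1.3200 + 0.7130 + 0.4800 + 0.4500 = 4.5130

4.51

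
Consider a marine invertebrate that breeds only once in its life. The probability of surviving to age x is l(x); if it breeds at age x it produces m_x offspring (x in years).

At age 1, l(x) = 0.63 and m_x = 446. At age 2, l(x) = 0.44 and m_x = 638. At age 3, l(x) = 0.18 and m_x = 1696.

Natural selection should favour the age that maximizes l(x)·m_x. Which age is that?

3

Expected offspring if breeding at age x = l(x) × m_x:
  age 1: 0.63 × 446 = 280.980
  age 2: 0.44 × 638 = 280.720
  age 3: 0.18 × 1696 = 305.280
Maximum at age 3 (305.280).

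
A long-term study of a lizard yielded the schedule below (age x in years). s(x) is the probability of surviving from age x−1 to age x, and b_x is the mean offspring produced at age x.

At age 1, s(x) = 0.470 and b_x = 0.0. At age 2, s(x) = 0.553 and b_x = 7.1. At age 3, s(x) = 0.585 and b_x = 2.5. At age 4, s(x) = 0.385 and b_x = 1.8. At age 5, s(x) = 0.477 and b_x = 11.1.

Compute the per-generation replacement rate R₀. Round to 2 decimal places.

Survivorship from birth: l_x = s_1·s_2·…·s_x.
  l_1 = 0.47000
  l_2 = 0.25991
  l_3 = 0.15205
  l_4 = 0.05854
  l_5 = 0.02792
R₀ = Σ l_x b_x:
  age 1: 0.47000 × 0.0 = 0.0000
  age 2: 0.25991 × 7.1 = 1.8454
  age 3: 0.15205 × 2.5 = 0.3801
  age 4: 0.05854 × 1.8 = 0.1054
  age 5: 0.02792 × 11.1 = 0.3099
R₀ = 0.0000 + 1.8454 + 0.3801 + 0.1054 + 0.3099 = 2.6408

2.64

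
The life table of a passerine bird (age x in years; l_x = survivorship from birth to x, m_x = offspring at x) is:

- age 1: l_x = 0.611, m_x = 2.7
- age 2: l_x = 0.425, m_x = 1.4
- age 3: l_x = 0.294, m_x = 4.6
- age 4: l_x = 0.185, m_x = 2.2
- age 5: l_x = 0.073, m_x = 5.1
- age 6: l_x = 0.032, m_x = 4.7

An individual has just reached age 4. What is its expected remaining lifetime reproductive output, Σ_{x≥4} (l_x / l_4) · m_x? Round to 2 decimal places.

5.03

l_4 = 0.185. Conditional survival from age 4 to x is l_x / l_4.
  x=4: (0.185/0.185) × 2.2 = 2.2000
  x=5: (0.073/0.185) × 5.1 = 2.0124
  x=6: (0.032/0.185) × 4.7 = 0.8130
Sum = 2.2000 + 2.0124 + 0.8130 = 5.0254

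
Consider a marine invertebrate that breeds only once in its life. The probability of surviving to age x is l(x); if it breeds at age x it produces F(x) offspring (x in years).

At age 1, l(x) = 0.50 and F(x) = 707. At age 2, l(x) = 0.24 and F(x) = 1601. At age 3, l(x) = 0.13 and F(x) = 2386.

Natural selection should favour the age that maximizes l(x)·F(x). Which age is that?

Expected offspring if breeding at age x = l(x) × F(x):
  age 1: 0.50 × 707 = 353.500
  age 2: 0.24 × 1601 = 384.240
  age 3: 0.13 × 2386 = 310.180
Maximum at age 2 (384.240).

2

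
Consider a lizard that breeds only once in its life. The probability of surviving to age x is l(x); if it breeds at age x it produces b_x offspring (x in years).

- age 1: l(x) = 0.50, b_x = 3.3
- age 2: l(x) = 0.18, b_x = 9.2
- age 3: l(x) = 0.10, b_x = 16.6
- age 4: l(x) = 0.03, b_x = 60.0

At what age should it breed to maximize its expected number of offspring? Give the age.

Expected offspring if breeding at age x = l(x) × b_x:
  age 1: 0.50 × 3.3 = 1.650
  age 2: 0.18 × 9.2 = 1.656
  age 3: 0.10 × 16.6 = 1.660
  age 4: 0.03 × 60.0 = 1.800
Maximum at age 4 (1.800).

4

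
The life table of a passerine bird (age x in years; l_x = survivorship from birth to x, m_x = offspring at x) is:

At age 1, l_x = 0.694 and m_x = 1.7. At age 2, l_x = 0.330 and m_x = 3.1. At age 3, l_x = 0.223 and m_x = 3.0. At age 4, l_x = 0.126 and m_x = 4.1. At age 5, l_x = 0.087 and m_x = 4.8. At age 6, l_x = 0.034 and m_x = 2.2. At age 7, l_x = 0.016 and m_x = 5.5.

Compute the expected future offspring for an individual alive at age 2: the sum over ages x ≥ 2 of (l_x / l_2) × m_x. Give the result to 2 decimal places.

l_2 = 0.330. Conditional survival from age 2 to x is l_x / l_2.
  x=2: (0.330/0.330) × 3.1 = 3.1000
  x=3: (0.223/0.330) × 3.0 = 2.0273
  x=4: (0.126/0.330) × 4.1 = 1.5655
  x=5: (0.087/0.330) × 4.8 = 1.2655
  x=6: (0.034/0.330) × 2.2 = 0.2267
  x=7: (0.016/0.330) × 5.5 = 0.2667
Sum = 3.1000 + 2.0273 + 1.5655 + 1.2655 + 0.2267 + 0.2667 = 8.4515

8.45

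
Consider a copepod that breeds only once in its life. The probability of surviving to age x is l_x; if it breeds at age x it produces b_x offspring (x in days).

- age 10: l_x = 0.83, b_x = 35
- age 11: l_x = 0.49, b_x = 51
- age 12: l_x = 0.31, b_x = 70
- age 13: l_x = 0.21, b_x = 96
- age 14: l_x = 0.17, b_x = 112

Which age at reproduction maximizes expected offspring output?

10

Expected offspring if breeding at age x = l_x × b_x:
  age 10: 0.83 × 35 = 29.050
  age 11: 0.49 × 51 = 24.990
  age 12: 0.31 × 70 = 21.700
  age 13: 0.21 × 96 = 20.160
  age 14: 0.17 × 112 = 19.040
Maximum at age 10 (29.050).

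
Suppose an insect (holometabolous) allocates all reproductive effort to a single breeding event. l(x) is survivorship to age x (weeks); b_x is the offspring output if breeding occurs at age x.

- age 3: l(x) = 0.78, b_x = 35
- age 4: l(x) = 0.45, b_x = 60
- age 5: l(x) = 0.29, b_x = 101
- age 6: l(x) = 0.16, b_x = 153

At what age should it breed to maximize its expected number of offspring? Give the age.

5

Expected offspring if breeding at age x = l(x) × b_x:
  age 3: 0.78 × 35 = 27.300
  age 4: 0.45 × 60 = 27.000
  age 5: 0.29 × 101 = 29.290
  age 6: 0.16 × 153 = 24.480
Maximum at age 5 (29.290).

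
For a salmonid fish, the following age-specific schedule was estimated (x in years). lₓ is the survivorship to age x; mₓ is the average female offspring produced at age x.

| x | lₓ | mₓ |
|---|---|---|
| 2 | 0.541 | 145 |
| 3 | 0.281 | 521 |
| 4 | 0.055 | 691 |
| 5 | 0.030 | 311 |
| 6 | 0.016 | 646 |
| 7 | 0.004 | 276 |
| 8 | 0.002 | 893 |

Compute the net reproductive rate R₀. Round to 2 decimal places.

285.41

R₀ = Σ lₓ mₓ:
  age 2: 0.541 × 145 = 78.4450
  age 3: 0.281 × 521 = 146.4010
  age 4: 0.055 × 691 = 38.0050
  age 5: 0.030 × 311 = 9.3300
  age 6: 0.016 × 646 = 10.3360
  age 7: 0.004 × 276 = 1.1040
  age 8: 0.002 × 893 = 1.7860
R₀ = 78.4450 + 146.4010 + 38.0050 + 9.3300 + 10.3360 + 1.1040 + 1.7860 = 285.4070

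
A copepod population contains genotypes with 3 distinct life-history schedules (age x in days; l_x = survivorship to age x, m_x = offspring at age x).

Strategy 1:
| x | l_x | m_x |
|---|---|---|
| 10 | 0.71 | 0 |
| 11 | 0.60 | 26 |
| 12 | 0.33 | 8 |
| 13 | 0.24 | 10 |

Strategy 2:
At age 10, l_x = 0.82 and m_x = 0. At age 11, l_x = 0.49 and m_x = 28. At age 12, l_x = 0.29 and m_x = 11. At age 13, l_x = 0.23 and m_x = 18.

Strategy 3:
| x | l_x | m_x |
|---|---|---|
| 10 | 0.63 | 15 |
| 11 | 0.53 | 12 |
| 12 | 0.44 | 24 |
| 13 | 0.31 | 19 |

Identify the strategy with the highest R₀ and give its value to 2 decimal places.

Strategy 1: R₀ = 0.71×0 + 0.60×26 + 0.33×8 + 0.24×10 = 20.6400
Strategy 2: R₀ = 0.82×0 + 0.49×28 + 0.29×11 + 0.23×18 = 21.0500
Strategy 3: R₀ = 0.63×15 + 0.53×12 + 0.44×24 + 0.31×19 = 32.2600
Highest R₀: strategy 3 with 32.2600.

32.26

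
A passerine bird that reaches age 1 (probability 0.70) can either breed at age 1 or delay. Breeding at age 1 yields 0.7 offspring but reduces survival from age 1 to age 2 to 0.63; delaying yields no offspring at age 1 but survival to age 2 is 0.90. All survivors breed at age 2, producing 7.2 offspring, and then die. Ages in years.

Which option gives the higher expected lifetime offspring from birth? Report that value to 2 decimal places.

4.54

breed at age 1: R₀ = 0.70 × (0.7 + 0.63 × 7.2) = 0.70 × 5.2360 = 3.6652
delay to age 2: R₀ = 0.70 × (0.90 × 7.2) = 0.70 × 6.4800 = 4.5360
Higher: delay to age 2 (4.5360).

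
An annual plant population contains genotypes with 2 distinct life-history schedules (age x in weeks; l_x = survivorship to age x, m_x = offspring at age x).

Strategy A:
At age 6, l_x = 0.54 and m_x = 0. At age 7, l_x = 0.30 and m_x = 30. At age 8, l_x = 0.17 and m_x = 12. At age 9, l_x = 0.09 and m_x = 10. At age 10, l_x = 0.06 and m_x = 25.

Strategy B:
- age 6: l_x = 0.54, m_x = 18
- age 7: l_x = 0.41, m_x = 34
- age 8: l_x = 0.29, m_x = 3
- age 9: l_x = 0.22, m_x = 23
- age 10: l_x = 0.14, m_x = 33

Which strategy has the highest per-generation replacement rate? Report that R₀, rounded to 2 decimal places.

Strategy A: R₀ = 0.54×0 + 0.30×30 + 0.17×12 + 0.09×10 + 0.06×25 = 13.4400
Strategy B: R₀ = 0.54×18 + 0.41×34 + 0.29×3 + 0.22×23 + 0.14×33 = 34.2100
Highest R₀: strategy B with 34.2100.

34.21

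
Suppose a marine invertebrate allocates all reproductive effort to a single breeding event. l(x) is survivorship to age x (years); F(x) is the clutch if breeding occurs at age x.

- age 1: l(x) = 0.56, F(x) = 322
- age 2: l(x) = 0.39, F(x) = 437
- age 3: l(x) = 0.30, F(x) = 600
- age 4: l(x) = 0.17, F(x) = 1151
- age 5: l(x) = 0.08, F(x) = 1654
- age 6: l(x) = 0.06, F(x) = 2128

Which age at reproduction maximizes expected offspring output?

Expected offspring if breeding at age x = l(x) × F(x):
  age 1: 0.56 × 322 = 180.320
  age 2: 0.39 × 437 = 170.430
  age 3: 0.30 × 600 = 180.000
  age 4: 0.17 × 1151 = 195.670
  age 5: 0.08 × 1654 = 132.320
  age 6: 0.06 × 2128 = 127.680
Maximum at age 4 (195.670).

4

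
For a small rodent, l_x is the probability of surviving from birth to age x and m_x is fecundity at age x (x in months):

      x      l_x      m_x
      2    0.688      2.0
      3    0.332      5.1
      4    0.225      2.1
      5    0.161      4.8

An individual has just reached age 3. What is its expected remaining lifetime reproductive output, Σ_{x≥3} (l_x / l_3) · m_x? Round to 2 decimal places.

l_3 = 0.332. Conditional survival from age 3 to x is l_x / l_3.
  x=3: (0.332/0.332) × 5.1 = 5.1000
  x=4: (0.225/0.332) × 2.1 = 1.4232
  x=5: (0.161/0.332) × 4.8 = 2.3277
Sum = 5.1000 + 1.4232 + 2.3277 = 8.8509

8.85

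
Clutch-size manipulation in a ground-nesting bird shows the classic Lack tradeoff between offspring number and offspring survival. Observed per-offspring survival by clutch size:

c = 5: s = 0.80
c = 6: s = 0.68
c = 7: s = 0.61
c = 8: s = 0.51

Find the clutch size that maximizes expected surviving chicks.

Expected surviving chicks = c × s(c):
  c=5: 5 × 0.80 = 4.000
  c=6: 6 × 0.68 = 4.080
  c=7: 7 × 0.61 = 4.270
  c=8: 8 × 0.51 = 4.080
Maximum at c = 7 (4.270 surviving chicks).

7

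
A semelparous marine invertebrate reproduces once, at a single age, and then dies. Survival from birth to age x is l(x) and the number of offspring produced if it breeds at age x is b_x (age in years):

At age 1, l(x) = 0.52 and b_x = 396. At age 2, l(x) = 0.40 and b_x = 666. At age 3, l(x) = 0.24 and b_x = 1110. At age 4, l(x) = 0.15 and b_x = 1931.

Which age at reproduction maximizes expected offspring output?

Expected offspring if breeding at age x = l(x) × b_x:
  age 1: 0.52 × 396 = 205.920
  age 2: 0.40 × 666 = 266.400
  age 3: 0.24 × 1110 = 266.400
  age 4: 0.15 × 1931 = 289.650
Maximum at age 4 (289.650).

4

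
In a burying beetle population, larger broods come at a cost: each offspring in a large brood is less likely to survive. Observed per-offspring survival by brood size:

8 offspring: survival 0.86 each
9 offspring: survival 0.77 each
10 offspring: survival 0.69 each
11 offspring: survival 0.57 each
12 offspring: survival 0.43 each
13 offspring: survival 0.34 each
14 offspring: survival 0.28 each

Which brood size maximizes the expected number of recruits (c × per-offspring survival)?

Expected recruits = c × s(c):
  c=8: 8 × 0.86 = 6.880
  c=9: 9 × 0.77 = 6.930
  c=10: 10 × 0.69 = 6.900
  c=11: 11 × 0.57 = 6.270
  c=12: 12 × 0.43 = 5.160
  c=13: 13 × 0.34 = 4.420
  c=14: 14 × 0.28 = 3.920
Maximum at c = 9 (6.930 recruits).

9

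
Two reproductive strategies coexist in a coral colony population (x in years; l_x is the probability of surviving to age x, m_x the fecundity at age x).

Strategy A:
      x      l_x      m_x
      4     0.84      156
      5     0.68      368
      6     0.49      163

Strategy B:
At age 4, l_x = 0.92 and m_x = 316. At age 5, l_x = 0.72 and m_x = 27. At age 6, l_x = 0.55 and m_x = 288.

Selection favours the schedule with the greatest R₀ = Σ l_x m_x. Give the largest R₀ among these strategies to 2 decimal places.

468.56

Strategy A: R₀ = 0.84×156 + 0.68×368 + 0.49×163 = 461.1500
Strategy B: R₀ = 0.92×316 + 0.72×27 + 0.55×288 = 468.5600
Highest R₀: strategy B with 468.5600.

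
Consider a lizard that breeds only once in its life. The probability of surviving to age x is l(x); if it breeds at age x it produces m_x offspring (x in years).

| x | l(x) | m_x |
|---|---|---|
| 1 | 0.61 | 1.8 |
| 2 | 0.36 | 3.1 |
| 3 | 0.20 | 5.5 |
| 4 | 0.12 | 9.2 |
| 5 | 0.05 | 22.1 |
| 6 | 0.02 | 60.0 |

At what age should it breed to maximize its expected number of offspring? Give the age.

Expected offspring if breeding at age x = l(x) × m_x:
  age 1: 0.61 × 1.8 = 1.098
  age 2: 0.36 × 3.1 = 1.116
  age 3: 0.20 × 5.5 = 1.100
  age 4: 0.12 × 9.2 = 1.104
  age 5: 0.05 × 22.1 = 1.105
  age 6: 0.02 × 60.0 = 1.200
Maximum at age 6 (1.200).

6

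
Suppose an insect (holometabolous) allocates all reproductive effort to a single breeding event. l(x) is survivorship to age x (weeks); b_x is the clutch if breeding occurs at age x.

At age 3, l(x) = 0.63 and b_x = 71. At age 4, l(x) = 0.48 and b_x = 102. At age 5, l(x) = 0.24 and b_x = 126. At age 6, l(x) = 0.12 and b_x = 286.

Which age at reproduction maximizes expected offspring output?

Expected offspring if breeding at age x = l(x) × b_x:
  age 3: 0.63 × 71 = 44.730
  age 4: 0.48 × 102 = 48.960
  age 5: 0.24 × 126 = 30.240
  age 6: 0.12 × 286 = 34.320
Maximum at age 4 (48.960).

4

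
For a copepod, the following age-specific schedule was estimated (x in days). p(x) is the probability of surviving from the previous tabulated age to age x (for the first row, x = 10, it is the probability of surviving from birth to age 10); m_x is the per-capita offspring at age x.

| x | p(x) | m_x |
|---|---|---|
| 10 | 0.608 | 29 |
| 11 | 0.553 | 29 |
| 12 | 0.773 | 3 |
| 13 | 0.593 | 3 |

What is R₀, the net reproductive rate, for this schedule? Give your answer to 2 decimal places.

28.62

Survivorship from birth: l_x = p_10·p_11·…·p_x.
  l_10 = 0.60800
  l_11 = 0.33622
  l_12 = 0.25990
  l_13 = 0.15412
R₀ = Σ l_x m_x:
  age 10: 0.60800 × 29 = 17.6320
  age 11: 0.33622 × 29 = 9.7504
  age 12: 0.25990 × 3 = 0.7797
  age 13: 0.15412 × 3 = 0.4624
R₀ = 17.6320 + 9.7504 + 0.7797 + 0.4624 = 28.6244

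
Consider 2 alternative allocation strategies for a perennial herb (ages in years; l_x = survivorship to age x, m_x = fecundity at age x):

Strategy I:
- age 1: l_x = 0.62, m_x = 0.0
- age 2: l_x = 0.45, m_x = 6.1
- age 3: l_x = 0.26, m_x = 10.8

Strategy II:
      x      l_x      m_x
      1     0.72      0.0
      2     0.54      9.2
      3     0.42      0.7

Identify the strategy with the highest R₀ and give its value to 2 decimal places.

Strategy I: R₀ = 0.62×0.0 + 0.45×6.1 + 0.26×10.8 = 5.5530
Strategy II: R₀ = 0.72×0.0 + 0.54×9.2 + 0.42×0.7 = 5.2620
Highest R₀: strategy I with 5.5530.

5.55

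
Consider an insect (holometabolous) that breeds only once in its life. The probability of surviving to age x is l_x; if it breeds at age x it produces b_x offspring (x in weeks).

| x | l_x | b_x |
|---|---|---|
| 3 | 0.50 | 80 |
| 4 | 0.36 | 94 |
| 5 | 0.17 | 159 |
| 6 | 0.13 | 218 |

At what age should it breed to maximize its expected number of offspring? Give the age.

Expected offspring if breeding at age x = l_x × b_x:
  age 3: 0.50 × 80 = 40.000
  age 4: 0.36 × 94 = 33.840
  age 5: 0.17 × 159 = 27.030
  age 6: 0.13 × 218 = 28.340
Maximum at age 3 (40.000).

3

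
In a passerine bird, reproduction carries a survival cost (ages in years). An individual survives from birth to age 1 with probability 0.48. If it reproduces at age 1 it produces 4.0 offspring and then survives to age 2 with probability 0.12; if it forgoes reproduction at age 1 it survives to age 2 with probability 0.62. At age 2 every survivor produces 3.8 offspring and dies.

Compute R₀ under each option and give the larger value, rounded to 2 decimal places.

2.14

breed at age 1: R₀ = 0.48 × (4.0 + 0.12 × 3.8) = 0.48 × 4.4560 = 2.1389
delay to age 2: R₀ = 0.48 × (0.62 × 3.8) = 0.48 × 2.3560 = 1.1309
Higher: breed at age 1 (2.1389).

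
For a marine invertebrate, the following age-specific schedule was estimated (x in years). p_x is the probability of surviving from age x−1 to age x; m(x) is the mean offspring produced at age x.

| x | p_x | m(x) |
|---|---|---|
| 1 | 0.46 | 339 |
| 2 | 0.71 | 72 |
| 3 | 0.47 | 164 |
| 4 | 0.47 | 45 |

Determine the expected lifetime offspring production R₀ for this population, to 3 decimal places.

207.876

Survivorship from birth: l_x = p_1·p_2·…·p_x.
  l_1 = 0.46000
  l_2 = 0.32660
  l_3 = 0.15350
  l_4 = 0.07215
R₀ = Σ l_x m(x):
  age 1: 0.46000 × 339 = 155.9400
  age 2: 0.32660 × 72 = 23.5152
  age 3: 0.15350 × 164 = 25.1740
  age 4: 0.07215 × 45 = 3.2468
R₀ = 155.9400 + 23.5152 + 25.1740 + 3.2468 = 207.8759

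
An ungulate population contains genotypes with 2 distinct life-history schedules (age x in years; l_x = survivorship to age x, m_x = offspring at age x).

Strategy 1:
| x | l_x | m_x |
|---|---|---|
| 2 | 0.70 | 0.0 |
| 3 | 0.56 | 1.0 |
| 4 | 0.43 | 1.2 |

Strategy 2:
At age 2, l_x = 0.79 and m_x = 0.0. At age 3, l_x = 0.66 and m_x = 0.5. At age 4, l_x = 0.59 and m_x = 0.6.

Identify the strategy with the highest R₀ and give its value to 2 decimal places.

Strategy 1: R₀ = 0.70×0.0 + 0.56×1.0 + 0.43×1.2 = 1.0760
Strategy 2: R₀ = 0.79×0.0 + 0.66×0.5 + 0.59×0.6 = 0.6840
Highest R₀: strategy 1 with 1.0760.

1.08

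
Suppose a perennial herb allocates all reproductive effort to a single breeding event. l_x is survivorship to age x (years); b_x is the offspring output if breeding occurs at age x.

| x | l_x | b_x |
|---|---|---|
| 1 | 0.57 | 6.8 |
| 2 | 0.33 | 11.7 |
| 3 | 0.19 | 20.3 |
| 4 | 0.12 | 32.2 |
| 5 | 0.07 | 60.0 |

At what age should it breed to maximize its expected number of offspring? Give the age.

Expected offspring if breeding at age x = l_x × b_x:
  age 1: 0.57 × 6.8 = 3.876
  age 2: 0.33 × 11.7 = 3.861
  age 3: 0.19 × 20.3 = 3.857
  age 4: 0.12 × 32.2 = 3.864
  age 5: 0.07 × 60.0 = 4.200
Maximum at age 5 (4.200).

5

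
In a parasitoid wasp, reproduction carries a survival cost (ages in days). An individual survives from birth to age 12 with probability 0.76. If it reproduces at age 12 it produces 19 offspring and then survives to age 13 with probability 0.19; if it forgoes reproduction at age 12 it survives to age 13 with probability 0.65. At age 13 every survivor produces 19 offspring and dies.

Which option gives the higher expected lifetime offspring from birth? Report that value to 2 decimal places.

breed at age 12: R₀ = 0.76 × (19 + 0.19 × 19) = 0.76 × 22.6100 = 17.1836
delay to age 13: R₀ = 0.76 × (0.65 × 19) = 0.76 × 12.3500 = 9.3860
Higher: breed at age 12 (17.1836).

17.18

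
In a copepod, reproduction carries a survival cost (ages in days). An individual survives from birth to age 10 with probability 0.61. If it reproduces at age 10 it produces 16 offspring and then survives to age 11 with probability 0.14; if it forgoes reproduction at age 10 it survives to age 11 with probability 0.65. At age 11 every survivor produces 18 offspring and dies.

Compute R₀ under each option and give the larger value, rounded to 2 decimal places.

breed at age 10: R₀ = 0.61 × (16 + 0.14 × 18) = 0.61 × 18.5200 = 11.2972
delay to age 11: R₀ = 0.61 × (0.65 × 18) = 0.61 × 11.7000 = 7.1370
Higher: breed at age 10 (11.2972).

11.30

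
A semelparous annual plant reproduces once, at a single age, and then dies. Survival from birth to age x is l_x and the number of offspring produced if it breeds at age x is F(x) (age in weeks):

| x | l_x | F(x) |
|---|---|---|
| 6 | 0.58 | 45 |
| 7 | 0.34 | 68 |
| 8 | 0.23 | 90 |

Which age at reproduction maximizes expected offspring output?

6

Expected offspring if breeding at age x = l_x × F(x):
  age 6: 0.58 × 45 = 26.100
  age 7: 0.34 × 68 = 23.120
  age 8: 0.23 × 90 = 20.700
Maximum at age 6 (26.100).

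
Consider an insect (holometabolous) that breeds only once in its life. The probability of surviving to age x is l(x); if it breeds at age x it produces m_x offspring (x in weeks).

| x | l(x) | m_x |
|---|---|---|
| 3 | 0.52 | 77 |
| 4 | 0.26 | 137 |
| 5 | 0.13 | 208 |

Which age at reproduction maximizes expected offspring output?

Expected offspring if breeding at age x = l(x) × m_x:
  age 3: 0.52 × 77 = 40.040
  age 4: 0.26 × 137 = 35.620
  age 5: 0.13 × 208 = 27.040
Maximum at age 3 (40.040).

3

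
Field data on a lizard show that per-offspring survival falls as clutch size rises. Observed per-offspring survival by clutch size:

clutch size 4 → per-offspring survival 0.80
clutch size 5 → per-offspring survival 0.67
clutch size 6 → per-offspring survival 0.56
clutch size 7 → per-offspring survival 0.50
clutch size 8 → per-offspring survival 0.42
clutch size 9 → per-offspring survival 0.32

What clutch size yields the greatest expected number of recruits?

7

Expected recruits = c × s(c):
  c=4: 4 × 0.80 = 3.200
  c=5: 5 × 0.67 = 3.350
  c=6: 6 × 0.56 = 3.360
  c=7: 7 × 0.50 = 3.500
  c=8: 8 × 0.42 = 3.360
  c=9: 9 × 0.32 = 2.880
Maximum at c = 7 (3.500 recruits).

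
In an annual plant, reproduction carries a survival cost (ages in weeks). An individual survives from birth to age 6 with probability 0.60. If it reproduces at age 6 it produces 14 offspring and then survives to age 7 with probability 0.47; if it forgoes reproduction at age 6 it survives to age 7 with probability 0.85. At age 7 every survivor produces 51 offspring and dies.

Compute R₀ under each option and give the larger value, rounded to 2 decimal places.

breed at age 6: R₀ = 0.60 × (14 + 0.47 × 51) = 0.60 × 37.9700 = 22.7820
delay to age 7: R₀ = 0.60 × (0.85 × 51) = 0.60 × 43.3500 = 26.0100
Higher: delay to age 7 (26.0100).

26.01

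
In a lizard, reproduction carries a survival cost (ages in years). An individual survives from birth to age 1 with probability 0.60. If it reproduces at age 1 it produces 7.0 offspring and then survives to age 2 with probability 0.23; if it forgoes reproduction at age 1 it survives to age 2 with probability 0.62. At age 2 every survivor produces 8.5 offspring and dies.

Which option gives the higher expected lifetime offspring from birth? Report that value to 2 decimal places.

breed at age 1: R₀ = 0.60 × (7.0 + 0.23 × 8.5) = 0.60 × 8.9550 = 5.3730
delay to age 2: R₀ = 0.60 × (0.62 × 8.5) = 0.60 × 5.2700 = 3.1620
Higher: breed at age 1 (5.3730).

5.37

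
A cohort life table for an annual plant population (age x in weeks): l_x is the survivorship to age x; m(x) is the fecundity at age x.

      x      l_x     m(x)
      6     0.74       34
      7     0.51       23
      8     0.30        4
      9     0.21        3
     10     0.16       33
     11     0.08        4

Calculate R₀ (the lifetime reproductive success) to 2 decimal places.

44.32

R₀ = Σ l_x m(x):
  age 6: 0.74 × 34 = 25.1600
  age 7: 0.51 × 23 = 11.7300
  age 8: 0.30 × 4 = 1.2000
  age 9: 0.21 × 3 = 0.6300
  age 10: 0.16 × 33 = 5.2800
  age 11: 0.08 × 4 = 0.3200
R₀ = 25.1600 + 11.7300 + 1.2000 + 0.6300 + 5.2800 + 0.3200 = 44.3200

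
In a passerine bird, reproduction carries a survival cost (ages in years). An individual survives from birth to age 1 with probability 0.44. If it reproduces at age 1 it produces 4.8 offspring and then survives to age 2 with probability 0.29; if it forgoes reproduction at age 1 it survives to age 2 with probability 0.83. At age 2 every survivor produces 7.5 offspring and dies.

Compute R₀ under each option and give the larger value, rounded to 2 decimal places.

3.07

breed at age 1: R₀ = 0.44 × (4.8 + 0.29 × 7.5) = 0.44 × 6.9750 = 3.0690
delay to age 2: R₀ = 0.44 × (0.83 × 7.5) = 0.44 × 6.2250 = 2.7390
Higher: breed at age 1 (3.0690).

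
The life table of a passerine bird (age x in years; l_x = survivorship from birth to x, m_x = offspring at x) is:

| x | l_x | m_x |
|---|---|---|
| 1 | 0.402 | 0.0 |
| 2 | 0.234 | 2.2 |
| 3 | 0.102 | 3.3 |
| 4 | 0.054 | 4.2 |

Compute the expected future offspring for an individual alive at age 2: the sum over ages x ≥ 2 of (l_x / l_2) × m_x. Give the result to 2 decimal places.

4.61

l_2 = 0.234. Conditional survival from age 2 to x is l_x / l_2.
  x=2: (0.234/0.234) × 2.2 = 2.2000
  x=3: (0.102/0.234) × 3.3 = 1.4385
  x=4: (0.054/0.234) × 4.2 = 0.9692
Sum = 2.2000 + 1.4385 + 0.9692 = 4.6077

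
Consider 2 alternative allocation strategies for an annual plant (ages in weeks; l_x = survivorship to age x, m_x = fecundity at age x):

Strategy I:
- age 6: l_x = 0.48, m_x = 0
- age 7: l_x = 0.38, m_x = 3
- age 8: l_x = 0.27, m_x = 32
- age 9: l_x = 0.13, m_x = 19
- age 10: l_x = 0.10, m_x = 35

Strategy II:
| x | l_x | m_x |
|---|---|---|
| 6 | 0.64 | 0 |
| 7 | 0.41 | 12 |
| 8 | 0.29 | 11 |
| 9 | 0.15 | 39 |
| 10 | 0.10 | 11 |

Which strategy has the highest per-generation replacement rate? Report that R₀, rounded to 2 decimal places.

15.75

Strategy I: R₀ = 0.48×0 + 0.38×3 + 0.27×32 + 0.13×19 + 0.10×35 = 15.7500
Strategy II: R₀ = 0.64×0 + 0.41×12 + 0.29×11 + 0.15×39 + 0.10×11 = 15.0600
Highest R₀: strategy I with 15.7500.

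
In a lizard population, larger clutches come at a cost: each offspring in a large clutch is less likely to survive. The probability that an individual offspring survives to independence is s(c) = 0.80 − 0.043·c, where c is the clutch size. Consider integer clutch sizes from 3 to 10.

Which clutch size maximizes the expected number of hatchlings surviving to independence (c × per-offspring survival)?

9

Expected hatchlings surviving to independence = c × s(c):
  c=3: 3 × 0.671 = 2.013
  c=4: 4 × 0.628 = 2.512
  c=5: 5 × 0.585 = 2.925
  c=6: 6 × 0.542 = 3.252
  c=7: 7 × 0.499 = 3.493
  c=8: 8 × 0.456 = 3.648
  c=9: 9 × 0.413 = 3.717
  c=10: 10 × 0.370 = 3.700
Maximum at c = 9 (3.717 hatchlings surviving to independence).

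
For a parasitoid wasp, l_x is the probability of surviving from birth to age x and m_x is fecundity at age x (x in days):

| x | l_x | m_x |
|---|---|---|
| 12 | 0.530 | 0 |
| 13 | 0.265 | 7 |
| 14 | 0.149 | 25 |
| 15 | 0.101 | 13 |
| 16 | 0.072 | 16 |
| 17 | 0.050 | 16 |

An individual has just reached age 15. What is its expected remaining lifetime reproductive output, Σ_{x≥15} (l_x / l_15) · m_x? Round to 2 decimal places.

l_15 = 0.101. Conditional survival from age 15 to x is l_x / l_15.
  x=15: (0.101/0.101) × 13 = 13.0000
  x=16: (0.072/0.101) × 16 = 11.4059
  x=17: (0.050/0.101) × 16 = 7.9208
Sum = 13.0000 + 11.4059 + 7.9208 = 32.3267

32.33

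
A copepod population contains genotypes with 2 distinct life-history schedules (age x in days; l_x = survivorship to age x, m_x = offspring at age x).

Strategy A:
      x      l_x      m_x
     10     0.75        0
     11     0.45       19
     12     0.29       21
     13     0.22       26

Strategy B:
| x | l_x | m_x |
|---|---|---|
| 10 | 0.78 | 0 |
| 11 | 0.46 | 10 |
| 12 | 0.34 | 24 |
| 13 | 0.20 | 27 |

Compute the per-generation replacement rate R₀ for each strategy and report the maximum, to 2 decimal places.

Strategy A: R₀ = 0.75×0 + 0.45×19 + 0.29×21 + 0.22×26 = 20.3600
Strategy B: R₀ = 0.78×0 + 0.46×10 + 0.34×24 + 0.20×27 = 18.1600
Highest R₀: strategy A with 20.3600.

20.36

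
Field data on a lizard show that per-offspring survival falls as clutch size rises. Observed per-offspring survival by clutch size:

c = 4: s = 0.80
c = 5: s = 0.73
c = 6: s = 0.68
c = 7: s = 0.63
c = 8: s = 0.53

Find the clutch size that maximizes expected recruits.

7

Expected recruits = c × s(c):
  c=4: 4 × 0.80 = 3.200
  c=5: 5 × 0.73 = 3.650
  c=6: 6 × 0.68 = 4.080
  c=7: 7 × 0.63 = 4.410
  c=8: 8 × 0.53 = 4.240
Maximum at c = 7 (4.410 recruits).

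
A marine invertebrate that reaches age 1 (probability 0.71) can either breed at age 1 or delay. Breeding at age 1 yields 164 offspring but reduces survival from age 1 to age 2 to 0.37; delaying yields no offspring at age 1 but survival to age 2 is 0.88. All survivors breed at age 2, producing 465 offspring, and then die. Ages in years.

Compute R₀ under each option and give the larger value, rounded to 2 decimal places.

290.53

breed at age 1: R₀ = 0.71 × (164 + 0.37 × 465) = 0.71 × 336.0500 = 238.5955
delay to age 2: R₀ = 0.71 × (0.88 × 465) = 0.71 × 409.2000 = 290.5320
Higher: delay to age 2 (290.5320).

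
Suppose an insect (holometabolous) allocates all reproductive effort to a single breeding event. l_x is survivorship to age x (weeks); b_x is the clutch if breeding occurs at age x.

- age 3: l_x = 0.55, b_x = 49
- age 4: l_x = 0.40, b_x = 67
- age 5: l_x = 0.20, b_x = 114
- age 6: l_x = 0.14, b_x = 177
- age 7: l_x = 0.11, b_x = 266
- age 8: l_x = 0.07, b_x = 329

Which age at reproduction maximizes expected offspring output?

7

Expected offspring if breeding at age x = l_x × b_x:
  age 3: 0.55 × 49 = 26.950
  age 4: 0.40 × 67 = 26.800
  age 5: 0.20 × 114 = 22.800
  age 6: 0.14 × 177 = 24.780
  age 7: 0.11 × 266 = 29.260
  age 8: 0.07 × 329 = 23.030
Maximum at age 7 (29.260).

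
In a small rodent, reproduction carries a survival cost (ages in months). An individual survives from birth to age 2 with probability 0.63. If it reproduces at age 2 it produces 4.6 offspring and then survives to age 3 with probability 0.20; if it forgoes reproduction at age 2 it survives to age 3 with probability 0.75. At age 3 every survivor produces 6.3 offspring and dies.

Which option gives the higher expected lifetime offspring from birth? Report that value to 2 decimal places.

3.69

breed at age 2: R₀ = 0.63 × (4.6 + 0.20 × 6.3) = 0.63 × 5.8600 = 3.6918
delay to age 3: R₀ = 0.63 × (0.75 × 6.3) = 0.63 × 4.7250 = 2.9768
Higher: breed at age 2 (3.6918).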